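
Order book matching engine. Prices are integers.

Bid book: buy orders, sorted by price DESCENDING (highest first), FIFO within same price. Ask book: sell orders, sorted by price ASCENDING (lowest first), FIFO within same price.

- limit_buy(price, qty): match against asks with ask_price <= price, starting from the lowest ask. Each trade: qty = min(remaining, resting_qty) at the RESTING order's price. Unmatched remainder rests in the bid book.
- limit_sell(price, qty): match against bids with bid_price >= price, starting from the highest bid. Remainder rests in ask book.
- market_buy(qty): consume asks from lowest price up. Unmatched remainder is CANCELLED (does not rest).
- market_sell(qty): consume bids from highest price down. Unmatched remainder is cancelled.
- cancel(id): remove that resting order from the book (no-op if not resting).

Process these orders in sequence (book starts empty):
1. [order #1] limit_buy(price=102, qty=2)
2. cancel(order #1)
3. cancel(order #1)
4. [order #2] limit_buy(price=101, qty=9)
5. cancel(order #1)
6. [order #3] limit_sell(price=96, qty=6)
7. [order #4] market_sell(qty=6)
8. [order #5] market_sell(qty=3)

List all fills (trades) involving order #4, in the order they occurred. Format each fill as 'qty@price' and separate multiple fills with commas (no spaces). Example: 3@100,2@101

After op 1 [order #1] limit_buy(price=102, qty=2): fills=none; bids=[#1:2@102] asks=[-]
After op 2 cancel(order #1): fills=none; bids=[-] asks=[-]
After op 3 cancel(order #1): fills=none; bids=[-] asks=[-]
After op 4 [order #2] limit_buy(price=101, qty=9): fills=none; bids=[#2:9@101] asks=[-]
After op 5 cancel(order #1): fills=none; bids=[#2:9@101] asks=[-]
After op 6 [order #3] limit_sell(price=96, qty=6): fills=#2x#3:6@101; bids=[#2:3@101] asks=[-]
After op 7 [order #4] market_sell(qty=6): fills=#2x#4:3@101; bids=[-] asks=[-]
After op 8 [order #5] market_sell(qty=3): fills=none; bids=[-] asks=[-]

Answer: 3@101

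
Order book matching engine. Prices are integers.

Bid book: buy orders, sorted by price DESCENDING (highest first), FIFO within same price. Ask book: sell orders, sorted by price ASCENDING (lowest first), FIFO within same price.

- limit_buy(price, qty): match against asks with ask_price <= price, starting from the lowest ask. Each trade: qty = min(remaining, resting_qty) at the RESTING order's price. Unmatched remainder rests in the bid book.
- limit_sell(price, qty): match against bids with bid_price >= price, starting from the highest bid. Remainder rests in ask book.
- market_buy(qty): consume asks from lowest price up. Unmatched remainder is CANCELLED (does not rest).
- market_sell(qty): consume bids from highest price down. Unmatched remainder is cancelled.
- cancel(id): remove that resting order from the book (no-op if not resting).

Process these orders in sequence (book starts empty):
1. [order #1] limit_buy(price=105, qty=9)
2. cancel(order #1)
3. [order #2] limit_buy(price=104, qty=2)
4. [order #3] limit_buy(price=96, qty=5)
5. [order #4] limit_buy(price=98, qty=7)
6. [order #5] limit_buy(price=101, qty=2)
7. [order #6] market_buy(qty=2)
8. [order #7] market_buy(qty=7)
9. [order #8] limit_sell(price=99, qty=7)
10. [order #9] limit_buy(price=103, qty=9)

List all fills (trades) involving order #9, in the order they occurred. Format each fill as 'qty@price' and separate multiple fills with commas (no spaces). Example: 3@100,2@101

After op 1 [order #1] limit_buy(price=105, qty=9): fills=none; bids=[#1:9@105] asks=[-]
After op 2 cancel(order #1): fills=none; bids=[-] asks=[-]
After op 3 [order #2] limit_buy(price=104, qty=2): fills=none; bids=[#2:2@104] asks=[-]
After op 4 [order #3] limit_buy(price=96, qty=5): fills=none; bids=[#2:2@104 #3:5@96] asks=[-]
After op 5 [order #4] limit_buy(price=98, qty=7): fills=none; bids=[#2:2@104 #4:7@98 #3:5@96] asks=[-]
After op 6 [order #5] limit_buy(price=101, qty=2): fills=none; bids=[#2:2@104 #5:2@101 #4:7@98 #3:5@96] asks=[-]
After op 7 [order #6] market_buy(qty=2): fills=none; bids=[#2:2@104 #5:2@101 #4:7@98 #3:5@96] asks=[-]
After op 8 [order #7] market_buy(qty=7): fills=none; bids=[#2:2@104 #5:2@101 #4:7@98 #3:5@96] asks=[-]
After op 9 [order #8] limit_sell(price=99, qty=7): fills=#2x#8:2@104 #5x#8:2@101; bids=[#4:7@98 #3:5@96] asks=[#8:3@99]
After op 10 [order #9] limit_buy(price=103, qty=9): fills=#9x#8:3@99; bids=[#9:6@103 #4:7@98 #3:5@96] asks=[-]

Answer: 3@99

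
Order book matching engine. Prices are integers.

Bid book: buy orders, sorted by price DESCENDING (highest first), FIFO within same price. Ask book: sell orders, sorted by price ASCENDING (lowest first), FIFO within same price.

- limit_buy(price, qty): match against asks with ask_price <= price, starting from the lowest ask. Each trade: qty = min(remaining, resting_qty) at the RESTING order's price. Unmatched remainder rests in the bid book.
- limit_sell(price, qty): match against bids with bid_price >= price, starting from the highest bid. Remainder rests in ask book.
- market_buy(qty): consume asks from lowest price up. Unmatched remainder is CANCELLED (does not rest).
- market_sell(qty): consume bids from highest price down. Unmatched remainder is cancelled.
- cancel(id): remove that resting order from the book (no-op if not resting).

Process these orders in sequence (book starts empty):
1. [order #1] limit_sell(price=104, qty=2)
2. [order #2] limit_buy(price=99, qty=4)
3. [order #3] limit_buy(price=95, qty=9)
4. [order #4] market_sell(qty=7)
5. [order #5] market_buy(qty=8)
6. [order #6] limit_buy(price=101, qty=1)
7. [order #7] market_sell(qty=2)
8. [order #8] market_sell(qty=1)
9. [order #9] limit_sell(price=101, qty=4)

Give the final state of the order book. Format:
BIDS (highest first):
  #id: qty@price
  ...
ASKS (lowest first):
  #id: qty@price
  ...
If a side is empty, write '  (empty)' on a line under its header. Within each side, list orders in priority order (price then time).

After op 1 [order #1] limit_sell(price=104, qty=2): fills=none; bids=[-] asks=[#1:2@104]
After op 2 [order #2] limit_buy(price=99, qty=4): fills=none; bids=[#2:4@99] asks=[#1:2@104]
After op 3 [order #3] limit_buy(price=95, qty=9): fills=none; bids=[#2:4@99 #3:9@95] asks=[#1:2@104]
After op 4 [order #4] market_sell(qty=7): fills=#2x#4:4@99 #3x#4:3@95; bids=[#3:6@95] asks=[#1:2@104]
After op 5 [order #5] market_buy(qty=8): fills=#5x#1:2@104; bids=[#3:6@95] asks=[-]
After op 6 [order #6] limit_buy(price=101, qty=1): fills=none; bids=[#6:1@101 #3:6@95] asks=[-]
After op 7 [order #7] market_sell(qty=2): fills=#6x#7:1@101 #3x#7:1@95; bids=[#3:5@95] asks=[-]
After op 8 [order #8] market_sell(qty=1): fills=#3x#8:1@95; bids=[#3:4@95] asks=[-]
After op 9 [order #9] limit_sell(price=101, qty=4): fills=none; bids=[#3:4@95] asks=[#9:4@101]

Answer: BIDS (highest first):
  #3: 4@95
ASKS (lowest first):
  #9: 4@101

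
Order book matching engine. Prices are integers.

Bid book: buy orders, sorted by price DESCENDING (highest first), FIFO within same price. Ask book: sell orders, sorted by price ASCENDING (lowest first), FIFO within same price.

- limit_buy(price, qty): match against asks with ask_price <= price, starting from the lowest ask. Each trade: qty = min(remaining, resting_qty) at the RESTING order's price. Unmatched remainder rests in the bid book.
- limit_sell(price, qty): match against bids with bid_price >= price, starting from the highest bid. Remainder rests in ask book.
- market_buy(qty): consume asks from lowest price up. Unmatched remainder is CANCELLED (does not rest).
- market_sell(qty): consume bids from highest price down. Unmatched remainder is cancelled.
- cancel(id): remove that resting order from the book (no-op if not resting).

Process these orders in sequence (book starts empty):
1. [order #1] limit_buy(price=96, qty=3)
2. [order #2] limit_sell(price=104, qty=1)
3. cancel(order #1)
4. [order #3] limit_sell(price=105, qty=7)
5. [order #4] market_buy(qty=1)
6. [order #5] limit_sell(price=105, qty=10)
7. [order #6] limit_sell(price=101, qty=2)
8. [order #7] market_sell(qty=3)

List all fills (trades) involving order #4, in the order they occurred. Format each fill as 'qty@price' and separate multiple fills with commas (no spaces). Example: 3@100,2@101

After op 1 [order #1] limit_buy(price=96, qty=3): fills=none; bids=[#1:3@96] asks=[-]
After op 2 [order #2] limit_sell(price=104, qty=1): fills=none; bids=[#1:3@96] asks=[#2:1@104]
After op 3 cancel(order #1): fills=none; bids=[-] asks=[#2:1@104]
After op 4 [order #3] limit_sell(price=105, qty=7): fills=none; bids=[-] asks=[#2:1@104 #3:7@105]
After op 5 [order #4] market_buy(qty=1): fills=#4x#2:1@104; bids=[-] asks=[#3:7@105]
After op 6 [order #5] limit_sell(price=105, qty=10): fills=none; bids=[-] asks=[#3:7@105 #5:10@105]
After op 7 [order #6] limit_sell(price=101, qty=2): fills=none; bids=[-] asks=[#6:2@101 #3:7@105 #5:10@105]
After op 8 [order #7] market_sell(qty=3): fills=none; bids=[-] asks=[#6:2@101 #3:7@105 #5:10@105]

Answer: 1@104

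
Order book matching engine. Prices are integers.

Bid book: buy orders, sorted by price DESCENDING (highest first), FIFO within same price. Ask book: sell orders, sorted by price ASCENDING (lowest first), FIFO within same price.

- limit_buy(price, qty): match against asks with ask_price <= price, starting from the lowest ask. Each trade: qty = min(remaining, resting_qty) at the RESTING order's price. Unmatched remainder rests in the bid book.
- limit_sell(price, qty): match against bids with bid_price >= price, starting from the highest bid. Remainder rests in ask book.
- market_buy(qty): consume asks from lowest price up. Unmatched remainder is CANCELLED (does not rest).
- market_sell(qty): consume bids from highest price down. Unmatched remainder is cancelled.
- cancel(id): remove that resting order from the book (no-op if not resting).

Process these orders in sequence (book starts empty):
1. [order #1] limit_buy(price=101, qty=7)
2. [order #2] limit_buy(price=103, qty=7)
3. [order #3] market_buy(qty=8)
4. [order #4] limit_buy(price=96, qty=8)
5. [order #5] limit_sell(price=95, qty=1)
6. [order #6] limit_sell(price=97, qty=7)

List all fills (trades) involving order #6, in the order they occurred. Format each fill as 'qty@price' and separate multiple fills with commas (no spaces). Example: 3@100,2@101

Answer: 6@103,1@101

Derivation:
After op 1 [order #1] limit_buy(price=101, qty=7): fills=none; bids=[#1:7@101] asks=[-]
After op 2 [order #2] limit_buy(price=103, qty=7): fills=none; bids=[#2:7@103 #1:7@101] asks=[-]
After op 3 [order #3] market_buy(qty=8): fills=none; bids=[#2:7@103 #1:7@101] asks=[-]
After op 4 [order #4] limit_buy(price=96, qty=8): fills=none; bids=[#2:7@103 #1:7@101 #4:8@96] asks=[-]
After op 5 [order #5] limit_sell(price=95, qty=1): fills=#2x#5:1@103; bids=[#2:6@103 #1:7@101 #4:8@96] asks=[-]
After op 6 [order #6] limit_sell(price=97, qty=7): fills=#2x#6:6@103 #1x#6:1@101; bids=[#1:6@101 #4:8@96] asks=[-]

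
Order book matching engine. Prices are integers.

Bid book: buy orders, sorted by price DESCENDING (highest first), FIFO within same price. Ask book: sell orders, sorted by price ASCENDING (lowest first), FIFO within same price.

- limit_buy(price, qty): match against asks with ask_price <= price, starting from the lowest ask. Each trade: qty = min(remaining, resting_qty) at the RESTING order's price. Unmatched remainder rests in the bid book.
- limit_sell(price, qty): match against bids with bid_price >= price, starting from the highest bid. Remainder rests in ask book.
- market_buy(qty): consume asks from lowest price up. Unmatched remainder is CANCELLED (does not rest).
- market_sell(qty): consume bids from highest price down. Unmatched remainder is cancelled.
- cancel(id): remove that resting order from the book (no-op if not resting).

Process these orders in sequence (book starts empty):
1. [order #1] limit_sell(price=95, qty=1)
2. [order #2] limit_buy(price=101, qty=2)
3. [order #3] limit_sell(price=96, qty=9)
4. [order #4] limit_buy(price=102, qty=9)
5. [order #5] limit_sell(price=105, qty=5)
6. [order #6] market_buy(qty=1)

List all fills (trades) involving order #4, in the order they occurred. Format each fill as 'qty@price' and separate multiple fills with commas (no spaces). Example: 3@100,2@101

After op 1 [order #1] limit_sell(price=95, qty=1): fills=none; bids=[-] asks=[#1:1@95]
After op 2 [order #2] limit_buy(price=101, qty=2): fills=#2x#1:1@95; bids=[#2:1@101] asks=[-]
After op 3 [order #3] limit_sell(price=96, qty=9): fills=#2x#3:1@101; bids=[-] asks=[#3:8@96]
After op 4 [order #4] limit_buy(price=102, qty=9): fills=#4x#3:8@96; bids=[#4:1@102] asks=[-]
After op 5 [order #5] limit_sell(price=105, qty=5): fills=none; bids=[#4:1@102] asks=[#5:5@105]
After op 6 [order #6] market_buy(qty=1): fills=#6x#5:1@105; bids=[#4:1@102] asks=[#5:4@105]

Answer: 8@96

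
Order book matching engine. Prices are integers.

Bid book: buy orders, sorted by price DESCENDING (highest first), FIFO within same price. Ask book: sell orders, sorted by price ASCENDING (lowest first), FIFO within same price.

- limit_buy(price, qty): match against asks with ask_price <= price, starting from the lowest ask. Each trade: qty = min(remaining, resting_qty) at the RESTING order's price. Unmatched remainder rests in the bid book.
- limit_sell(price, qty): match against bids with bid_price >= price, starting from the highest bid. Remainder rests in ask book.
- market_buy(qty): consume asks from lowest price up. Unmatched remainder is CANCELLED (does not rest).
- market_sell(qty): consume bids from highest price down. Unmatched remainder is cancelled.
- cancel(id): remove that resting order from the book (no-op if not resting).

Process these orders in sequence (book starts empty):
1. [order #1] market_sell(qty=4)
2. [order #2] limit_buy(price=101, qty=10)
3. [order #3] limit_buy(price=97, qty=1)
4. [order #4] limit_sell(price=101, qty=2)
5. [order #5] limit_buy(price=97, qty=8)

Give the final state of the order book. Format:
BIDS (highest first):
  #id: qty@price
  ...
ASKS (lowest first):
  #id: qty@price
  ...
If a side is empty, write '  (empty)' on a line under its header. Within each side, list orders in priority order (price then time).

Answer: BIDS (highest first):
  #2: 8@101
  #3: 1@97
  #5: 8@97
ASKS (lowest first):
  (empty)

Derivation:
After op 1 [order #1] market_sell(qty=4): fills=none; bids=[-] asks=[-]
After op 2 [order #2] limit_buy(price=101, qty=10): fills=none; bids=[#2:10@101] asks=[-]
After op 3 [order #3] limit_buy(price=97, qty=1): fills=none; bids=[#2:10@101 #3:1@97] asks=[-]
After op 4 [order #4] limit_sell(price=101, qty=2): fills=#2x#4:2@101; bids=[#2:8@101 #3:1@97] asks=[-]
After op 5 [order #5] limit_buy(price=97, qty=8): fills=none; bids=[#2:8@101 #3:1@97 #5:8@97] asks=[-]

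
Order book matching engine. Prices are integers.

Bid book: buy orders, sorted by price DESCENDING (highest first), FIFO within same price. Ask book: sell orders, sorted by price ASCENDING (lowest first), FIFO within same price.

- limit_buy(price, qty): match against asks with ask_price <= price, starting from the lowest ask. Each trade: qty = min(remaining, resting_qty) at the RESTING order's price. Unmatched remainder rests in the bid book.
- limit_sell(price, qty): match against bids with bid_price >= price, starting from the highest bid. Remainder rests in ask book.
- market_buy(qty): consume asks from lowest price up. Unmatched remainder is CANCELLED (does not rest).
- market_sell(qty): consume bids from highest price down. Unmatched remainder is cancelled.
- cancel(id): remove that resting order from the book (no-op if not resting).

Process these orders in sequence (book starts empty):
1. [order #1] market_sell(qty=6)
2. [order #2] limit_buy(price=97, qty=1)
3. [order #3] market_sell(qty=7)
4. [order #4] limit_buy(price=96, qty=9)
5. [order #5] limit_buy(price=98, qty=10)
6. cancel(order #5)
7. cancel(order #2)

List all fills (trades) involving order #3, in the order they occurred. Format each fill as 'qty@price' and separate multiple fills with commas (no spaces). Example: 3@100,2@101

After op 1 [order #1] market_sell(qty=6): fills=none; bids=[-] asks=[-]
After op 2 [order #2] limit_buy(price=97, qty=1): fills=none; bids=[#2:1@97] asks=[-]
After op 3 [order #3] market_sell(qty=7): fills=#2x#3:1@97; bids=[-] asks=[-]
After op 4 [order #4] limit_buy(price=96, qty=9): fills=none; bids=[#4:9@96] asks=[-]
After op 5 [order #5] limit_buy(price=98, qty=10): fills=none; bids=[#5:10@98 #4:9@96] asks=[-]
After op 6 cancel(order #5): fills=none; bids=[#4:9@96] asks=[-]
After op 7 cancel(order #2): fills=none; bids=[#4:9@96] asks=[-]

Answer: 1@97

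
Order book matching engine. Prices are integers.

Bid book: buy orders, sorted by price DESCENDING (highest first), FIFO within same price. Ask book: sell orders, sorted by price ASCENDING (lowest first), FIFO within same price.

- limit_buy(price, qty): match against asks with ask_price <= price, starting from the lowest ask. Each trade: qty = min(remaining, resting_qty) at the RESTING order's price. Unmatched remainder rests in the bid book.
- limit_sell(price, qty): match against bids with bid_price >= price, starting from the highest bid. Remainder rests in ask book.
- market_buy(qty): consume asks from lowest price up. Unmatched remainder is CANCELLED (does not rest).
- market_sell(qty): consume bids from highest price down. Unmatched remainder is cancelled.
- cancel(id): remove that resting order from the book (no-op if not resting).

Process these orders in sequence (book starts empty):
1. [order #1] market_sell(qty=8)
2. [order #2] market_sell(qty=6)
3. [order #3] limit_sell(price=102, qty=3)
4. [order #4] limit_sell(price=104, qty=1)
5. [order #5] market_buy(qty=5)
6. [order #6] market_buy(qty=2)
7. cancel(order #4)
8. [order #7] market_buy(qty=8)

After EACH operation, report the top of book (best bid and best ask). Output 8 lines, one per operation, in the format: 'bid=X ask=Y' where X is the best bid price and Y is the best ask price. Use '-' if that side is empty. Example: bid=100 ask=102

Answer: bid=- ask=-
bid=- ask=-
bid=- ask=102
bid=- ask=102
bid=- ask=-
bid=- ask=-
bid=- ask=-
bid=- ask=-

Derivation:
After op 1 [order #1] market_sell(qty=8): fills=none; bids=[-] asks=[-]
After op 2 [order #2] market_sell(qty=6): fills=none; bids=[-] asks=[-]
After op 3 [order #3] limit_sell(price=102, qty=3): fills=none; bids=[-] asks=[#3:3@102]
After op 4 [order #4] limit_sell(price=104, qty=1): fills=none; bids=[-] asks=[#3:3@102 #4:1@104]
After op 5 [order #5] market_buy(qty=5): fills=#5x#3:3@102 #5x#4:1@104; bids=[-] asks=[-]
After op 6 [order #6] market_buy(qty=2): fills=none; bids=[-] asks=[-]
After op 7 cancel(order #4): fills=none; bids=[-] asks=[-]
After op 8 [order #7] market_buy(qty=8): fills=none; bids=[-] asks=[-]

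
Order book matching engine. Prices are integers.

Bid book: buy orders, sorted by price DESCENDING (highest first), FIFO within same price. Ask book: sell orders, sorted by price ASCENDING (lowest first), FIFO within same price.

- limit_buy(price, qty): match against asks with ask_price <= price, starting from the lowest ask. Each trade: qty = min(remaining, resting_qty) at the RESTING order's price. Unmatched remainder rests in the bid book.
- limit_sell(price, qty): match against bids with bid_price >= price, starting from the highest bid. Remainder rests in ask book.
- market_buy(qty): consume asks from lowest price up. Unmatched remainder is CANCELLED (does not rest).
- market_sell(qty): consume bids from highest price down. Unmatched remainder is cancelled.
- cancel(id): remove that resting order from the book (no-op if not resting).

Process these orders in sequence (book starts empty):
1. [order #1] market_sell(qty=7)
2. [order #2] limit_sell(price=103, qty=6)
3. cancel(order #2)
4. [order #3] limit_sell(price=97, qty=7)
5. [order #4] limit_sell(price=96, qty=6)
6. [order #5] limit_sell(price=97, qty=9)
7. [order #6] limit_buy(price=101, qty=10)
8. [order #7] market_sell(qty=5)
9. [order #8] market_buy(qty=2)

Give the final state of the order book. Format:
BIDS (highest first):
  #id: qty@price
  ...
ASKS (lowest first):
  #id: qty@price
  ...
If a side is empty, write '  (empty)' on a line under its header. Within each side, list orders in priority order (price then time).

Answer: BIDS (highest first):
  (empty)
ASKS (lowest first):
  #3: 1@97
  #5: 9@97

Derivation:
After op 1 [order #1] market_sell(qty=7): fills=none; bids=[-] asks=[-]
After op 2 [order #2] limit_sell(price=103, qty=6): fills=none; bids=[-] asks=[#2:6@103]
After op 3 cancel(order #2): fills=none; bids=[-] asks=[-]
After op 4 [order #3] limit_sell(price=97, qty=7): fills=none; bids=[-] asks=[#3:7@97]
After op 5 [order #4] limit_sell(price=96, qty=6): fills=none; bids=[-] asks=[#4:6@96 #3:7@97]
After op 6 [order #5] limit_sell(price=97, qty=9): fills=none; bids=[-] asks=[#4:6@96 #3:7@97 #5:9@97]
After op 7 [order #6] limit_buy(price=101, qty=10): fills=#6x#4:6@96 #6x#3:4@97; bids=[-] asks=[#3:3@97 #5:9@97]
After op 8 [order #7] market_sell(qty=5): fills=none; bids=[-] asks=[#3:3@97 #5:9@97]
After op 9 [order #8] market_buy(qty=2): fills=#8x#3:2@97; bids=[-] asks=[#3:1@97 #5:9@97]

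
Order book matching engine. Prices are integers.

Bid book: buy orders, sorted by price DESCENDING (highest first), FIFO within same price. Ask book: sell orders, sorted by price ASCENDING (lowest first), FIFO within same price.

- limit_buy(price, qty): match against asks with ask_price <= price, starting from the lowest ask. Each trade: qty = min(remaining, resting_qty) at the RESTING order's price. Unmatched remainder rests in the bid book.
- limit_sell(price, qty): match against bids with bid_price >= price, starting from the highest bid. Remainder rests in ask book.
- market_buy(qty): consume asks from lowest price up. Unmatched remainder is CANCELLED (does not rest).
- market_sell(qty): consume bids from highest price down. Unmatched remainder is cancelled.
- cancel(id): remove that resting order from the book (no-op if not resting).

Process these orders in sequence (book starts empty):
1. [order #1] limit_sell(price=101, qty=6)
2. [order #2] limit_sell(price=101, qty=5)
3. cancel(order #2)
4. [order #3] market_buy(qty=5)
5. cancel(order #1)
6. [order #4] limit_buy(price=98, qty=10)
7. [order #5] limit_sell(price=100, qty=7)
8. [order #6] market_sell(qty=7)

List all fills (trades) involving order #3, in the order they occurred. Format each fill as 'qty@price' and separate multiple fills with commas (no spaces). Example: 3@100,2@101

After op 1 [order #1] limit_sell(price=101, qty=6): fills=none; bids=[-] asks=[#1:6@101]
After op 2 [order #2] limit_sell(price=101, qty=5): fills=none; bids=[-] asks=[#1:6@101 #2:5@101]
After op 3 cancel(order #2): fills=none; bids=[-] asks=[#1:6@101]
After op 4 [order #3] market_buy(qty=5): fills=#3x#1:5@101; bids=[-] asks=[#1:1@101]
After op 5 cancel(order #1): fills=none; bids=[-] asks=[-]
After op 6 [order #4] limit_buy(price=98, qty=10): fills=none; bids=[#4:10@98] asks=[-]
After op 7 [order #5] limit_sell(price=100, qty=7): fills=none; bids=[#4:10@98] asks=[#5:7@100]
After op 8 [order #6] market_sell(qty=7): fills=#4x#6:7@98; bids=[#4:3@98] asks=[#5:7@100]

Answer: 5@101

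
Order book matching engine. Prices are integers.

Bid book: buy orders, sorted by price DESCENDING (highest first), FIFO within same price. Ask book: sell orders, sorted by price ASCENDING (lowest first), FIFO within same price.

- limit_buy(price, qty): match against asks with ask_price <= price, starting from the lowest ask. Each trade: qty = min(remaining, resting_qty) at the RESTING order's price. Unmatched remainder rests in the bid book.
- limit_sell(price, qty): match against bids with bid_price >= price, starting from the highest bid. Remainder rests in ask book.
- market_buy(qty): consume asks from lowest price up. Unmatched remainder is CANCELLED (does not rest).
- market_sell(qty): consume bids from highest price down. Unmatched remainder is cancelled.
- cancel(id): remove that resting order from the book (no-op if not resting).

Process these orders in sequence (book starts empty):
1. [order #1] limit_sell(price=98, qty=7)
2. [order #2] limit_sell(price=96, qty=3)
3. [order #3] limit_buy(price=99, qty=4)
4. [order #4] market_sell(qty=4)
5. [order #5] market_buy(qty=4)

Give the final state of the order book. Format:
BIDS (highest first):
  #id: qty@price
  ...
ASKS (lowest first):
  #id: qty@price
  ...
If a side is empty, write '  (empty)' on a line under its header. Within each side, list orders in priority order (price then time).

After op 1 [order #1] limit_sell(price=98, qty=7): fills=none; bids=[-] asks=[#1:7@98]
After op 2 [order #2] limit_sell(price=96, qty=3): fills=none; bids=[-] asks=[#2:3@96 #1:7@98]
After op 3 [order #3] limit_buy(price=99, qty=4): fills=#3x#2:3@96 #3x#1:1@98; bids=[-] asks=[#1:6@98]
After op 4 [order #4] market_sell(qty=4): fills=none; bids=[-] asks=[#1:6@98]
After op 5 [order #5] market_buy(qty=4): fills=#5x#1:4@98; bids=[-] asks=[#1:2@98]

Answer: BIDS (highest first):
  (empty)
ASKS (lowest first):
  #1: 2@98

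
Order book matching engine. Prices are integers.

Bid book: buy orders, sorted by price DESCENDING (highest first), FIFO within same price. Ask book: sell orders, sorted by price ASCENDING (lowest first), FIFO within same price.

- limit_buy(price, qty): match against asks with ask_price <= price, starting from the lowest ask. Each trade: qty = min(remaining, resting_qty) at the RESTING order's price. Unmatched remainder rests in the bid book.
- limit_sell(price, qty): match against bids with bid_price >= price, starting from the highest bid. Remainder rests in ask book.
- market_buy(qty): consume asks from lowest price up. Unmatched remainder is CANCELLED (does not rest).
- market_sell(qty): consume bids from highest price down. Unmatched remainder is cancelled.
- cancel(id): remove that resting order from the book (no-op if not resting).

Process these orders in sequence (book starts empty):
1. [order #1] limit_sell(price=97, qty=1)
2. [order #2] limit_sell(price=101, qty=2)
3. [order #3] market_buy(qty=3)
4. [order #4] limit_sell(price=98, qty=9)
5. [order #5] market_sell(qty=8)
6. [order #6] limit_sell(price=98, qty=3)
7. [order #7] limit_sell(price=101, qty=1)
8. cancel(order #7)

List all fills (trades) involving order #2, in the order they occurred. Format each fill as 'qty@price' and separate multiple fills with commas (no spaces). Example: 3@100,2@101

After op 1 [order #1] limit_sell(price=97, qty=1): fills=none; bids=[-] asks=[#1:1@97]
After op 2 [order #2] limit_sell(price=101, qty=2): fills=none; bids=[-] asks=[#1:1@97 #2:2@101]
After op 3 [order #3] market_buy(qty=3): fills=#3x#1:1@97 #3x#2:2@101; bids=[-] asks=[-]
After op 4 [order #4] limit_sell(price=98, qty=9): fills=none; bids=[-] asks=[#4:9@98]
After op 5 [order #5] market_sell(qty=8): fills=none; bids=[-] asks=[#4:9@98]
After op 6 [order #6] limit_sell(price=98, qty=3): fills=none; bids=[-] asks=[#4:9@98 #6:3@98]
After op 7 [order #7] limit_sell(price=101, qty=1): fills=none; bids=[-] asks=[#4:9@98 #6:3@98 #7:1@101]
After op 8 cancel(order #7): fills=none; bids=[-] asks=[#4:9@98 #6:3@98]

Answer: 2@101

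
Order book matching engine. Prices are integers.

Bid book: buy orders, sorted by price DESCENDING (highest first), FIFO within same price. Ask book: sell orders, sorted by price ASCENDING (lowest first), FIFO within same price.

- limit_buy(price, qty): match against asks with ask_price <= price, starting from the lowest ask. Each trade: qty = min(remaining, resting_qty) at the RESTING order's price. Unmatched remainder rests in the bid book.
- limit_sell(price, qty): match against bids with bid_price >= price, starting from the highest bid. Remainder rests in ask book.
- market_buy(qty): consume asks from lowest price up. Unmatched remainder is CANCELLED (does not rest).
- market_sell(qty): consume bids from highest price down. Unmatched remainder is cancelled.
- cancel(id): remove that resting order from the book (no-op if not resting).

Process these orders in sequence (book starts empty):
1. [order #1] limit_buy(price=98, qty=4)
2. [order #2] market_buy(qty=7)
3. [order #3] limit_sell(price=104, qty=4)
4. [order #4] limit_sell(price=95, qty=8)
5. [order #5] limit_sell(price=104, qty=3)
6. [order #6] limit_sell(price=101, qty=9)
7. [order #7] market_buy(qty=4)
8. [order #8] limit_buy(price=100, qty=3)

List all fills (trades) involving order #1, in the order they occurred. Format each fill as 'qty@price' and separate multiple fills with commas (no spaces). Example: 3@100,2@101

After op 1 [order #1] limit_buy(price=98, qty=4): fills=none; bids=[#1:4@98] asks=[-]
After op 2 [order #2] market_buy(qty=7): fills=none; bids=[#1:4@98] asks=[-]
After op 3 [order #3] limit_sell(price=104, qty=4): fills=none; bids=[#1:4@98] asks=[#3:4@104]
After op 4 [order #4] limit_sell(price=95, qty=8): fills=#1x#4:4@98; bids=[-] asks=[#4:4@95 #3:4@104]
After op 5 [order #5] limit_sell(price=104, qty=3): fills=none; bids=[-] asks=[#4:4@95 #3:4@104 #5:3@104]
After op 6 [order #6] limit_sell(price=101, qty=9): fills=none; bids=[-] asks=[#4:4@95 #6:9@101 #3:4@104 #5:3@104]
After op 7 [order #7] market_buy(qty=4): fills=#7x#4:4@95; bids=[-] asks=[#6:9@101 #3:4@104 #5:3@104]
After op 8 [order #8] limit_buy(price=100, qty=3): fills=none; bids=[#8:3@100] asks=[#6:9@101 #3:4@104 #5:3@104]

Answer: 4@98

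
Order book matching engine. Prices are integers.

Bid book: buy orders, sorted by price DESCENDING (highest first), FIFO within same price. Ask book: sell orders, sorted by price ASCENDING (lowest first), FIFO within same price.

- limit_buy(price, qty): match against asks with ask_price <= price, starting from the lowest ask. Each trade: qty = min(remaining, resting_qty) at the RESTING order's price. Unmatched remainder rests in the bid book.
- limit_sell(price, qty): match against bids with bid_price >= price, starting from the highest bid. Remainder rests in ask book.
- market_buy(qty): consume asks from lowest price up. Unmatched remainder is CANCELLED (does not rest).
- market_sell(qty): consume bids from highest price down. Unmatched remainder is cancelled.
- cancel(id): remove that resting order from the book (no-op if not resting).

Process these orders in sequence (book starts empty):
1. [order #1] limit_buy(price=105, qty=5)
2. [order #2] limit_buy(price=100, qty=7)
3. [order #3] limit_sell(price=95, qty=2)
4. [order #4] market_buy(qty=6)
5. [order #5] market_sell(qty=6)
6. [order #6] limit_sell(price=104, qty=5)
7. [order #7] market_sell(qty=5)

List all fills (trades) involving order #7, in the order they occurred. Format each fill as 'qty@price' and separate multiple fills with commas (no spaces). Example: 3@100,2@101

After op 1 [order #1] limit_buy(price=105, qty=5): fills=none; bids=[#1:5@105] asks=[-]
After op 2 [order #2] limit_buy(price=100, qty=7): fills=none; bids=[#1:5@105 #2:7@100] asks=[-]
After op 3 [order #3] limit_sell(price=95, qty=2): fills=#1x#3:2@105; bids=[#1:3@105 #2:7@100] asks=[-]
After op 4 [order #4] market_buy(qty=6): fills=none; bids=[#1:3@105 #2:7@100] asks=[-]
After op 5 [order #5] market_sell(qty=6): fills=#1x#5:3@105 #2x#5:3@100; bids=[#2:4@100] asks=[-]
After op 6 [order #6] limit_sell(price=104, qty=5): fills=none; bids=[#2:4@100] asks=[#6:5@104]
After op 7 [order #7] market_sell(qty=5): fills=#2x#7:4@100; bids=[-] asks=[#6:5@104]

Answer: 4@100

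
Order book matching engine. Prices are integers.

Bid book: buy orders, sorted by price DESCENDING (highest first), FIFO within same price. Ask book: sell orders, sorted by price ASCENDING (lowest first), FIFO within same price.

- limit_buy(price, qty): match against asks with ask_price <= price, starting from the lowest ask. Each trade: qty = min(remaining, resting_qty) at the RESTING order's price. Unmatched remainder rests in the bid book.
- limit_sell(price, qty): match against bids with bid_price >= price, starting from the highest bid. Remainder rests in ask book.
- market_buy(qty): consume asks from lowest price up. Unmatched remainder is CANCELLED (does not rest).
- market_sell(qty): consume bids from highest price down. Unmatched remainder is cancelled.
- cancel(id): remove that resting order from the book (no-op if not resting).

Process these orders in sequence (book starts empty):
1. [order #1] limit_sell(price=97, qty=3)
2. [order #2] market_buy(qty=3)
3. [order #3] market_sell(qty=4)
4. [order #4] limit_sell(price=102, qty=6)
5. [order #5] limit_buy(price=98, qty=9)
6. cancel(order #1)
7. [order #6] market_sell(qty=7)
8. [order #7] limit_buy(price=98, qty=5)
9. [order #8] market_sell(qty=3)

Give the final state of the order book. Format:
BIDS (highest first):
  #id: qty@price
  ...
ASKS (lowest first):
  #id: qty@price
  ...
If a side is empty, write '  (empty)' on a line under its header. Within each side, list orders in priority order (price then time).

Answer: BIDS (highest first):
  #7: 4@98
ASKS (lowest first):
  #4: 6@102

Derivation:
After op 1 [order #1] limit_sell(price=97, qty=3): fills=none; bids=[-] asks=[#1:3@97]
After op 2 [order #2] market_buy(qty=3): fills=#2x#1:3@97; bids=[-] asks=[-]
After op 3 [order #3] market_sell(qty=4): fills=none; bids=[-] asks=[-]
After op 4 [order #4] limit_sell(price=102, qty=6): fills=none; bids=[-] asks=[#4:6@102]
After op 5 [order #5] limit_buy(price=98, qty=9): fills=none; bids=[#5:9@98] asks=[#4:6@102]
After op 6 cancel(order #1): fills=none; bids=[#5:9@98] asks=[#4:6@102]
After op 7 [order #6] market_sell(qty=7): fills=#5x#6:7@98; bids=[#5:2@98] asks=[#4:6@102]
After op 8 [order #7] limit_buy(price=98, qty=5): fills=none; bids=[#5:2@98 #7:5@98] asks=[#4:6@102]
After op 9 [order #8] market_sell(qty=3): fills=#5x#8:2@98 #7x#8:1@98; bids=[#7:4@98] asks=[#4:6@102]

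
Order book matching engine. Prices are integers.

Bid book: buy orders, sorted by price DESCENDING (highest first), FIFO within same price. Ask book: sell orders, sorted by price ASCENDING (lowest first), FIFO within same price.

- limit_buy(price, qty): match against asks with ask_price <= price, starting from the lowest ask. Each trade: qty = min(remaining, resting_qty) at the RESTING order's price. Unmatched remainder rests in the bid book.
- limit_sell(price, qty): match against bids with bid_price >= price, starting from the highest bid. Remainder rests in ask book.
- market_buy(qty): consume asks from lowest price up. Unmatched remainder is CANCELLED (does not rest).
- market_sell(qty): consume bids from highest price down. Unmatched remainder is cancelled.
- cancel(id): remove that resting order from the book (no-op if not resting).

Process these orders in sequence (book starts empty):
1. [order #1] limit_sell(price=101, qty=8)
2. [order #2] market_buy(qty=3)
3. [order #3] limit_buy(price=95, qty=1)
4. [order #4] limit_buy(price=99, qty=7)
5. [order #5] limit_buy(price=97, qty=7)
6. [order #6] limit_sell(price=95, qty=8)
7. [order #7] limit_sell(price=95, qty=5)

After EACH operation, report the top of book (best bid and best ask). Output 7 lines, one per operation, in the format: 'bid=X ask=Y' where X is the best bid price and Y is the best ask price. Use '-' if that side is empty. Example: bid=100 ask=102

After op 1 [order #1] limit_sell(price=101, qty=8): fills=none; bids=[-] asks=[#1:8@101]
After op 2 [order #2] market_buy(qty=3): fills=#2x#1:3@101; bids=[-] asks=[#1:5@101]
After op 3 [order #3] limit_buy(price=95, qty=1): fills=none; bids=[#3:1@95] asks=[#1:5@101]
After op 4 [order #4] limit_buy(price=99, qty=7): fills=none; bids=[#4:7@99 #3:1@95] asks=[#1:5@101]
After op 5 [order #5] limit_buy(price=97, qty=7): fills=none; bids=[#4:7@99 #5:7@97 #3:1@95] asks=[#1:5@101]
After op 6 [order #6] limit_sell(price=95, qty=8): fills=#4x#6:7@99 #5x#6:1@97; bids=[#5:6@97 #3:1@95] asks=[#1:5@101]
After op 7 [order #7] limit_sell(price=95, qty=5): fills=#5x#7:5@97; bids=[#5:1@97 #3:1@95] asks=[#1:5@101]

Answer: bid=- ask=101
bid=- ask=101
bid=95 ask=101
bid=99 ask=101
bid=99 ask=101
bid=97 ask=101
bid=97 ask=101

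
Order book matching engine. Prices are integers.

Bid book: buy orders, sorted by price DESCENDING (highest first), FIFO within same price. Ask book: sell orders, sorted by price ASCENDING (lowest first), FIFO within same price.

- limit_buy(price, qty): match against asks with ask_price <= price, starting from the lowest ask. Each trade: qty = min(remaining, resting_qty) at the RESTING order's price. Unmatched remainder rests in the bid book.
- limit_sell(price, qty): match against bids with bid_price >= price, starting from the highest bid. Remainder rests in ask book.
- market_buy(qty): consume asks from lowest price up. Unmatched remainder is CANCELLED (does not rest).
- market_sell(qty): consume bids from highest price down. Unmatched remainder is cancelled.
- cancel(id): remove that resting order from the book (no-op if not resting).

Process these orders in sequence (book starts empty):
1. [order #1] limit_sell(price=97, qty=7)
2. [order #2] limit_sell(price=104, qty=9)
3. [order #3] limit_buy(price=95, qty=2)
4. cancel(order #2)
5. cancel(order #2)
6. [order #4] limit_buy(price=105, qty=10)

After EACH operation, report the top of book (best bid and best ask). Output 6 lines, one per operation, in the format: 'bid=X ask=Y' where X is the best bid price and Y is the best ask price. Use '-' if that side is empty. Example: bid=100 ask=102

Answer: bid=- ask=97
bid=- ask=97
bid=95 ask=97
bid=95 ask=97
bid=95 ask=97
bid=105 ask=-

Derivation:
After op 1 [order #1] limit_sell(price=97, qty=7): fills=none; bids=[-] asks=[#1:7@97]
After op 2 [order #2] limit_sell(price=104, qty=9): fills=none; bids=[-] asks=[#1:7@97 #2:9@104]
After op 3 [order #3] limit_buy(price=95, qty=2): fills=none; bids=[#3:2@95] asks=[#1:7@97 #2:9@104]
After op 4 cancel(order #2): fills=none; bids=[#3:2@95] asks=[#1:7@97]
After op 5 cancel(order #2): fills=none; bids=[#3:2@95] asks=[#1:7@97]
After op 6 [order #4] limit_buy(price=105, qty=10): fills=#4x#1:7@97; bids=[#4:3@105 #3:2@95] asks=[-]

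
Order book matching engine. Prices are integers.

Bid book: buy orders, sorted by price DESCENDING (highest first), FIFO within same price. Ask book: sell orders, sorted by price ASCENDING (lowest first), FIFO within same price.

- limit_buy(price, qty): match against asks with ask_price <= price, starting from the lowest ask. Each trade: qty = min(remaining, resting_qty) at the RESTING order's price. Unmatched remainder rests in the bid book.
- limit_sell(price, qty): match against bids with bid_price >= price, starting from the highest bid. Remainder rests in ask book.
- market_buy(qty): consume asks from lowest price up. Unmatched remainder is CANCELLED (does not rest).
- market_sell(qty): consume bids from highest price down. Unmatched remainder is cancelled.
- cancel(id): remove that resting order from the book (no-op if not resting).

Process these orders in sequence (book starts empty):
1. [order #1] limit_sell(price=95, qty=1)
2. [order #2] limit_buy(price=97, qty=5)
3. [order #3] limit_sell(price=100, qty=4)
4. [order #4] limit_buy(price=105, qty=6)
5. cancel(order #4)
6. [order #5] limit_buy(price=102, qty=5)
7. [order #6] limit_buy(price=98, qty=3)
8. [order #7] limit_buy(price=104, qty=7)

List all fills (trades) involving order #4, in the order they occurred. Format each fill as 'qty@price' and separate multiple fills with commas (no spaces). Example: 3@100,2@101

Answer: 4@100

Derivation:
After op 1 [order #1] limit_sell(price=95, qty=1): fills=none; bids=[-] asks=[#1:1@95]
After op 2 [order #2] limit_buy(price=97, qty=5): fills=#2x#1:1@95; bids=[#2:4@97] asks=[-]
After op 3 [order #3] limit_sell(price=100, qty=4): fills=none; bids=[#2:4@97] asks=[#3:4@100]
After op 4 [order #4] limit_buy(price=105, qty=6): fills=#4x#3:4@100; bids=[#4:2@105 #2:4@97] asks=[-]
After op 5 cancel(order #4): fills=none; bids=[#2:4@97] asks=[-]
After op 6 [order #5] limit_buy(price=102, qty=5): fills=none; bids=[#5:5@102 #2:4@97] asks=[-]
After op 7 [order #6] limit_buy(price=98, qty=3): fills=none; bids=[#5:5@102 #6:3@98 #2:4@97] asks=[-]
After op 8 [order #7] limit_buy(price=104, qty=7): fills=none; bids=[#7:7@104 #5:5@102 #6:3@98 #2:4@97] asks=[-]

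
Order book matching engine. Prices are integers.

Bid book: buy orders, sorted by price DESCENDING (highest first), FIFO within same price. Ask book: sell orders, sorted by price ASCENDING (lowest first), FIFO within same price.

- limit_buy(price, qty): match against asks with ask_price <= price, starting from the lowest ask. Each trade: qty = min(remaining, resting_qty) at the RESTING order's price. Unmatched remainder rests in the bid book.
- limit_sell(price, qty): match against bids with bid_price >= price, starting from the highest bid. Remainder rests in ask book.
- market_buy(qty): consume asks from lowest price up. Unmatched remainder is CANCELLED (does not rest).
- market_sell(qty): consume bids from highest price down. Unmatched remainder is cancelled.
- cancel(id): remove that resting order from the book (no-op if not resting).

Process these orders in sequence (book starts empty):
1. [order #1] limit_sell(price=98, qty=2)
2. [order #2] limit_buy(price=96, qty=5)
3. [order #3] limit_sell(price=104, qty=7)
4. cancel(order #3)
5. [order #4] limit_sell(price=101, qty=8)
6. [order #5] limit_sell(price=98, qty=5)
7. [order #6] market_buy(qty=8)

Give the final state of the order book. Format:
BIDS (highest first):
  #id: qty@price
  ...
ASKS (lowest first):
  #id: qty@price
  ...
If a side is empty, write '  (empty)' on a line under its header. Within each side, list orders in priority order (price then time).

After op 1 [order #1] limit_sell(price=98, qty=2): fills=none; bids=[-] asks=[#1:2@98]
After op 2 [order #2] limit_buy(price=96, qty=5): fills=none; bids=[#2:5@96] asks=[#1:2@98]
After op 3 [order #3] limit_sell(price=104, qty=7): fills=none; bids=[#2:5@96] asks=[#1:2@98 #3:7@104]
After op 4 cancel(order #3): fills=none; bids=[#2:5@96] asks=[#1:2@98]
After op 5 [order #4] limit_sell(price=101, qty=8): fills=none; bids=[#2:5@96] asks=[#1:2@98 #4:8@101]
After op 6 [order #5] limit_sell(price=98, qty=5): fills=none; bids=[#2:5@96] asks=[#1:2@98 #5:5@98 #4:8@101]
After op 7 [order #6] market_buy(qty=8): fills=#6x#1:2@98 #6x#5:5@98 #6x#4:1@101; bids=[#2:5@96] asks=[#4:7@101]

Answer: BIDS (highest first):
  #2: 5@96
ASKS (lowest first):
  #4: 7@101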